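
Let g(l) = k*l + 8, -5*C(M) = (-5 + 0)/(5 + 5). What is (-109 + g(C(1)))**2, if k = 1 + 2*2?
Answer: 40401/4 ≈ 10100.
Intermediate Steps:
k = 5 (k = 1 + 4 = 5)
C(M) = 1/10 (C(M) = -(-5 + 0)/(5*(5 + 5)) = -(-1)/10 = -1/5*(-1/2) = 1/10)
g(l) = 8 + 5*l (g(l) = 5*l + 8 = 8 + 5*l)
(-109 + g(C(1)))**2 = (-109 + (8 + 5*(1/10)))**2 = (-109 + (8 + 1/2))**2 = (-109 + 17/2)**2 = (-201/2)**2 = 40401/4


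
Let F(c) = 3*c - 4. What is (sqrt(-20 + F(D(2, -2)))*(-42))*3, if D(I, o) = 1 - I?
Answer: -378*I*sqrt(3) ≈ -654.71*I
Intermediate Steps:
F(c) = -4 + 3*c
(sqrt(-20 + F(D(2, -2)))*(-42))*3 = (sqrt(-20 + (-4 + 3*(1 - 1*2)))*(-42))*3 = (sqrt(-20 + (-4 + 3*(1 - 2)))*(-42))*3 = (sqrt(-20 + (-4 + 3*(-1)))*(-42))*3 = (sqrt(-20 + (-4 - 3))*(-42))*3 = (sqrt(-20 - 7)*(-42))*3 = (sqrt(-27)*(-42))*3 = ((3*I*sqrt(3))*(-42))*3 = -126*I*sqrt(3)*3 = -378*I*sqrt(3)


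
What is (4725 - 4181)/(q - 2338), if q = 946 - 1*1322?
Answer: -272/1357 ≈ -0.20044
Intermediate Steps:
q = -376 (q = 946 - 1322 = -376)
(4725 - 4181)/(q - 2338) = (4725 - 4181)/(-376 - 2338) = 544/(-2714) = 544*(-1/2714) = -272/1357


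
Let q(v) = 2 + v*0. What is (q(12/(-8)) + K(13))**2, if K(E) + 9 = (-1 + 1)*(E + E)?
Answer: 49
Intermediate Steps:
q(v) = 2 (q(v) = 2 + 0 = 2)
K(E) = -9 (K(E) = -9 + (-1 + 1)*(E + E) = -9 + 0*(2*E) = -9 + 0 = -9)
(q(12/(-8)) + K(13))**2 = (2 - 9)**2 = (-7)**2 = 49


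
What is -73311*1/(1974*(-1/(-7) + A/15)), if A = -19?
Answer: 366555/11092 ≈ 33.047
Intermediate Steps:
-73311*1/(1974*(-1/(-7) + A/15)) = -73311*1/(1974*(-1/(-7) - 19/15)) = -73311*1/(1974*(-1*(-⅐) - 19*1/15)) = -73311*1/(1974*(⅐ - 19/15)) = -73311/(-118/105*42*47) = -73311/((-236/5*47)) = -73311/(-11092/5) = -73311*(-5/11092) = 366555/11092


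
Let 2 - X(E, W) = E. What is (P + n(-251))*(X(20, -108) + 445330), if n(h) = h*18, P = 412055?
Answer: 181481116544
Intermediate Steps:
X(E, W) = 2 - E
n(h) = 18*h
(P + n(-251))*(X(20, -108) + 445330) = (412055 + 18*(-251))*((2 - 1*20) + 445330) = (412055 - 4518)*((2 - 20) + 445330) = 407537*(-18 + 445330) = 407537*445312 = 181481116544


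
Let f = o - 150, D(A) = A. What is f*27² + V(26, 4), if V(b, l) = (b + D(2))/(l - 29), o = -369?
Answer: -9458803/25 ≈ -3.7835e+5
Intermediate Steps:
V(b, l) = (2 + b)/(-29 + l) (V(b, l) = (b + 2)/(l - 29) = (2 + b)/(-29 + l))
f = -519 (f = -369 - 150 = -519)
f*27² + V(26, 4) = -519*27² + (2 + 26)/(-29 + 4) = -519*729 + 28/(-25) = -378351 - 1/25*28 = -378351 - 28/25 = -9458803/25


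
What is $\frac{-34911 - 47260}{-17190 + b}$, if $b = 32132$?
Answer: $- \frac{82171}{14942} \approx -5.4993$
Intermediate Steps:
$\frac{-34911 - 47260}{-17190 + b} = \frac{-34911 - 47260}{-17190 + 32132} = - \frac{82171}{14942}$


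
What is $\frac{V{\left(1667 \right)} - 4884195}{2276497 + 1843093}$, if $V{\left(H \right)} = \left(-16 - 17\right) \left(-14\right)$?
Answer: $- \frac{4883733}{4119590} \approx -1.1855$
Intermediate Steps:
$V{\left(H \right)} = 462$ ($V{\left(H \right)} = \left(-16 - 17\right) \left(-14\right) = \left(-33\right) \left(-14\right) = 462$)
$\frac{V{\left(1667 \right)} - 4884195}{2276497 + 1843093} = \frac{462 - 4884195}{2276497 + 1843093} = - \frac{4883733}{4119590}$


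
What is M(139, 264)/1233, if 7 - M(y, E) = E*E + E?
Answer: -69953/1233 ≈ -56.734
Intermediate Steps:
M(y, E) = 7 - E - E² (M(y, E) = 7 - (E*E + E) = 7 - (E² + E) = 7 - (E + E²) = 7 + (-E - E²) = 7 - E - E²)
M(139, 264)/1233 = (7 - 1*264 - 1*264²)/1233 = (7 - 264 - 1*69696)*(1/1233) = (7 - 264 - 69696)*(1/1233) = -69953*1/1233 = -69953/1233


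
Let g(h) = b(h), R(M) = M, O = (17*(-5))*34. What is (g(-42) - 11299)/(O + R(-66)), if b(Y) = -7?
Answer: 5653/1478 ≈ 3.8248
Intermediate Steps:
O = -2890 (O = -85*34 = -2890)
g(h) = -7
(g(-42) - 11299)/(O + R(-66)) = (-7 - 11299)/(-2890 - 66) = -11306/(-2956) = -11306*(-1/2956) = 5653/1478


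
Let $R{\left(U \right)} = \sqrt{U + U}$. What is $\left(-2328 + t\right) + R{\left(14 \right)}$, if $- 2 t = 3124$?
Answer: $-3890 + 2 \sqrt{7} \approx -3884.7$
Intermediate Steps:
$t = -1562$ ($t = \left(- \frac{1}{2}\right) 3124 = -1562$)
$R{\left(U \right)} = \sqrt{2} \sqrt{U}$ ($R{\left(U \right)} = \sqrt{2 U} = \sqrt{2} \sqrt{U}$)
$\left(-2328 + t\right) + R{\left(14 \right)} = \left(-2328 - 1562\right) + \sqrt{2} \sqrt{14} = -3890 + 2 \sqrt{7}$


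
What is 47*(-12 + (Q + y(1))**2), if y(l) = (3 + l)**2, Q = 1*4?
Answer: 18236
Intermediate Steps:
Q = 4
47*(-12 + (Q + y(1))**2) = 47*(-12 + (4 + (3 + 1)**2)**2) = 47*(-12 + (4 + 4**2)**2) = 47*(-12 + (4 + 16)**2) = 47*(-12 + 20**2) = 47*(-12 + 400) = 47*388 = 18236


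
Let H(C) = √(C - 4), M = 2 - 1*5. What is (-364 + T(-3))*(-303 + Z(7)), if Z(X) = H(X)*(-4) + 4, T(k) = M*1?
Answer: 109733 + 1468*√3 ≈ 1.1228e+5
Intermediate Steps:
M = -3 (M = 2 - 5 = -3)
T(k) = -3 (T(k) = -3*1 = -3)
H(C) = √(-4 + C)
Z(X) = 4 - 4*√(-4 + X) (Z(X) = √(-4 + X)*(-4) + 4 = -4*√(-4 + X) + 4 = 4 - 4*√(-4 + X))
(-364 + T(-3))*(-303 + Z(7)) = (-364 - 3)*(-303 + (4 - 4*√(-4 + 7))) = -367*(-303 + (4 - 4*√3)) = -367*(-299 - 4*√3) = 109733 + 1468*√3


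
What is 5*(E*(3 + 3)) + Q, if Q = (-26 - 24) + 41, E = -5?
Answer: -159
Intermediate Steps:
Q = -9 (Q = -50 + 41 = -9)
5*(E*(3 + 3)) + Q = 5*(-5*(3 + 3)) - 9 = 5*(-5*6) - 9 = 5*(-30) - 9 = -150 - 9 = -159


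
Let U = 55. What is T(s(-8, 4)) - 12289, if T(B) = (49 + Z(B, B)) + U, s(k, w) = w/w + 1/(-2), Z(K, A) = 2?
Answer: -12183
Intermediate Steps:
s(k, w) = ½ (s(k, w) = 1 + 1*(-½) = 1 - ½ = ½)
T(B) = 106 (T(B) = (49 + 2) + 55 = 51 + 55 = 106)
T(s(-8, 4)) - 12289 = 106 - 12289 = -12183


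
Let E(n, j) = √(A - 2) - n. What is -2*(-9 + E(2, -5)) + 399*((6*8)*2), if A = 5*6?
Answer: 38326 - 4*√7 ≈ 38315.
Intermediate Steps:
A = 30
E(n, j) = -n + 2*√7 (E(n, j) = √(30 - 2) - n = √28 - n = 2*√7 - n = -n + 2*√7)
-2*(-9 + E(2, -5)) + 399*((6*8)*2) = -2*(-9 + (-1*2 + 2*√7)) + 399*((6*8)*2) = -2*(-9 + (-2 + 2*√7)) + 399*(48*2) = -2*(-11 + 2*√7) + 399*96 = (22 - 4*√7) + 38304 = 38326 - 4*√7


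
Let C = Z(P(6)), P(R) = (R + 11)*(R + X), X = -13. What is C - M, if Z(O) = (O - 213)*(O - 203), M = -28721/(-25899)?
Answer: 2768677975/25899 ≈ 1.0690e+5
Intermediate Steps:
P(R) = (-13 + R)*(11 + R) (P(R) = (R + 11)*(R - 13) = (11 + R)*(-13 + R) = (-13 + R)*(11 + R))
M = 28721/25899 (M = -28721*(-1)/25899 = -1*(-28721/25899) = 28721/25899 ≈ 1.1090)
Z(O) = (-213 + O)*(-203 + O)
C = 106904 (C = 43239 + (-143 + 6**2 - 2*6)**2 - 416*(-143 + 6**2 - 2*6) = 43239 + (-143 + 36 - 12)**2 - 416*(-143 + 36 - 12) = 43239 + (-119)**2 - 416*(-119) = 43239 + 14161 + 49504 = 106904)
C - M = 106904 - 1*28721/25899 = 106904 - 28721/25899 = 2768677975/25899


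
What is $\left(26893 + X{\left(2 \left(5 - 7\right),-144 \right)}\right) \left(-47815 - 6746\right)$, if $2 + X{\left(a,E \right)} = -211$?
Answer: $-1455687480$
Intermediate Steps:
$X{\left(a,E \right)} = -213$ ($X{\left(a,E \right)} = -2 - 211 = -213$)
$\left(26893 + X{\left(2 \left(5 - 7\right),-144 \right)}\right) \left(-47815 - 6746\right) = \left(26893 - 213\right) \left(-47815 - 6746\right) = 26680 \left(-54561\right) = -1455687480$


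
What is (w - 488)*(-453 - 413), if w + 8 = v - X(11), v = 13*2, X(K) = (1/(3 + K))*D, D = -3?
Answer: 2847841/7 ≈ 4.0683e+5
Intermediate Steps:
X(K) = -3/(3 + K) (X(K) = (1/(3 + K))*(-3) = -3/(3 + K))
v = 26
w = 255/14 (w = -8 + (26 - (-3)/(3 + 11)) = -8 + (26 - (-3)/14) = -8 + (26 - 1*(-3/14)) = -8 + (26 + 3/14) = -8 + 367/14 = 255/14 ≈ 18.214)
(w - 488)*(-453 - 413) = (255/14 - 488)*(-453 - 413) = -6577/14*(-866) = 2847841/7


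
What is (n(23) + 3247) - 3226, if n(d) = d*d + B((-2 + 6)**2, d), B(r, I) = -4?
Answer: 546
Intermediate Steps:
n(d) = -4 + d**2 (n(d) = d*d - 4 = d**2 - 4 = -4 + d**2)
(n(23) + 3247) - 3226 = ((-4 + 23**2) + 3247) - 3226 = ((-4 + 529) + 3247) - 3226 = (525 + 3247) - 3226 = 3772 - 3226 = 546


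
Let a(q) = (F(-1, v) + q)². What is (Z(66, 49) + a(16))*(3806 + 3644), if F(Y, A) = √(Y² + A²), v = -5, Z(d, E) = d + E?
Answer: 2957650 + 238400*√26 ≈ 4.1733e+6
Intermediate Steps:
Z(d, E) = E + d
F(Y, A) = √(A² + Y²)
a(q) = (q + √26)² (a(q) = (√((-5)² + (-1)²) + q)² = (√(25 + 1) + q)² = (√26 + q)² = (q + √26)²)
(Z(66, 49) + a(16))*(3806 + 3644) = ((49 + 66) + (16 + √26)²)*(3806 + 3644) = (115 + (16 + √26)²)*7450 = 856750 + 7450*(16 + √26)²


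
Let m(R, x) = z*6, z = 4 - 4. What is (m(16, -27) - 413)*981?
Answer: -405153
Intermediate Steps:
z = 0
m(R, x) = 0 (m(R, x) = 0*6 = 0)
(m(16, -27) - 413)*981 = (0 - 413)*981 = -413*981 = -405153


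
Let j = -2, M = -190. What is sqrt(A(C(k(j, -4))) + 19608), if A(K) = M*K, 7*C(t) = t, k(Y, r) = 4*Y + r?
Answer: 12*sqrt(6783)/7 ≈ 141.19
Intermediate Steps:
k(Y, r) = r + 4*Y
C(t) = t/7
A(K) = -190*K
sqrt(A(C(k(j, -4))) + 19608) = sqrt(-190*(-4 + 4*(-2))/7 + 19608) = sqrt(-190*(-4 - 8)/7 + 19608) = sqrt(-190*(-12)/7 + 19608) = sqrt(-190*(-12/7) + 19608) = sqrt(2280/7 + 19608) = sqrt(139536/7) = 12*sqrt(6783)/7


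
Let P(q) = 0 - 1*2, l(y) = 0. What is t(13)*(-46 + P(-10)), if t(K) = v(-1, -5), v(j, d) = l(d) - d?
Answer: -240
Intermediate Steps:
P(q) = -2 (P(q) = 0 - 2 = -2)
v(j, d) = -d (v(j, d) = 0 - d = -d)
t(K) = 5 (t(K) = -1*(-5) = 5)
t(13)*(-46 + P(-10)) = 5*(-46 - 2) = 5*(-48) = -240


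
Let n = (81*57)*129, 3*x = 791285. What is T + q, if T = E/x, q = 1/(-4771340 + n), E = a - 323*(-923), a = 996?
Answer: 749442034568/660841192979 ≈ 1.1341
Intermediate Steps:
x = 791285/3 (x = (⅓)*791285 = 791285/3 ≈ 2.6376e+5)
n = 595593 (n = 4617*129 = 595593)
E = 299125 (E = 996 - 323*(-923) = 996 + 298129 = 299125)
q = -1/4175747 (q = 1/(-4771340 + 595593) = 1/(-4175747) = -1/4175747 ≈ -2.3948e-7)
T = 179475/158257 (T = 299125/(791285/3) = 299125*(3/791285) = 179475/158257 ≈ 1.1341)
T + q = 179475/158257 - 1/4175747 = 749442034568/660841192979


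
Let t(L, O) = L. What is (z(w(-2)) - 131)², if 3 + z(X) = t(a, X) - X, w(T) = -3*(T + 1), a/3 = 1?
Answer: 17956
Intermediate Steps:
a = 3 (a = 3*1 = 3)
w(T) = -3 - 3*T (w(T) = -3*(1 + T) = -3 - 3*T)
z(X) = -X (z(X) = -3 + (3 - X) = -X)
(z(w(-2)) - 131)² = (-(-3 - 3*(-2)) - 131)² = (-(-3 + 6) - 131)² = (-1*3 - 131)² = (-3 - 131)² = (-134)² = 17956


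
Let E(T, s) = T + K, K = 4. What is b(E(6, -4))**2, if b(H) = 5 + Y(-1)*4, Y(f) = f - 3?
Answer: 121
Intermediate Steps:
E(T, s) = 4 + T (E(T, s) = T + 4 = 4 + T)
Y(f) = -3 + f
b(H) = -11 (b(H) = 5 + (-3 - 1)*4 = 5 - 4*4 = 5 - 16 = -11)
b(E(6, -4))**2 = (-11)**2 = 121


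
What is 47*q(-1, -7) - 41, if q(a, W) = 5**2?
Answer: 1134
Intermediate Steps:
q(a, W) = 25
47*q(-1, -7) - 41 = 47*25 - 41 = 1175 - 41 = 1134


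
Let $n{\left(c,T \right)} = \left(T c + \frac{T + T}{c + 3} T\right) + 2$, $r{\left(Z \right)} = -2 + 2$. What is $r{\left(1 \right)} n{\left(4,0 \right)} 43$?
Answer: $0$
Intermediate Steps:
$r{\left(Z \right)} = 0$
$n{\left(c,T \right)} = 2 + T c + \frac{2 T^{2}}{3 + c}$ ($n{\left(c,T \right)} = \left(T c + \frac{2 T}{3 + c} T\right) + 2 = \left(T c + \frac{2 T^{2}}{3 + c}\right) + 2 = 2 + T c + \frac{2 T^{2}}{3 + c}$)
$r{\left(1 \right)} n{\left(4,0 \right)} 43 = 0 \frac{6 + 2 \cdot 4 + 2 \cdot 0^{2} + 0 \cdot 4^{2} + 3 \cdot 0 \cdot 4}{3 + 4} \cdot 43 = 0 \frac{6 + 8 + 2 \cdot 0 + 0 \cdot 16 + 0}{7} \cdot 43 = 0 \frac{6 + 8 + 0 + 0 + 0}{7} \cdot 43 = 0 \cdot \frac{1}{7} \cdot 14 \cdot 43 = 0 \cdot 2 \cdot 43 = 0 \cdot 43 = 0$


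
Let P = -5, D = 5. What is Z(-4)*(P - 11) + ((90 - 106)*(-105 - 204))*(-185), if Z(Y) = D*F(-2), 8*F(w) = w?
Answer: -914620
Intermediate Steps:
F(w) = w/8
Z(Y) = -5/4 (Z(Y) = 5*((⅛)*(-2)) = 5*(-¼) = -5/4)
Z(-4)*(P - 11) + ((90 - 106)*(-105 - 204))*(-185) = -5*(-5 - 11)/4 + ((90 - 106)*(-105 - 204))*(-185) = -5/4*(-16) - 16*(-309)*(-185) = 20 + 4944*(-185) = 20 - 914640 = -914620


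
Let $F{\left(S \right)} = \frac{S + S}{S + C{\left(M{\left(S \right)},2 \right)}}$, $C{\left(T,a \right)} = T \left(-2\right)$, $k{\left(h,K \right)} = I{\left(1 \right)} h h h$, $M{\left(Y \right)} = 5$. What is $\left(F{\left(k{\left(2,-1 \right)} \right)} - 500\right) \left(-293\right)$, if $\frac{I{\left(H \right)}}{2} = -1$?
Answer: $\frac{1899812}{13} \approx 1.4614 \cdot 10^{5}$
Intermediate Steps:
$I{\left(H \right)} = -2$ ($I{\left(H \right)} = 2 \left(-1\right) = -2$)
$k{\left(h,K \right)} = - 2 h^{3}$ ($k{\left(h,K \right)} = - 2 h h h = - 2 h h^{2} = - 2 h^{3}$)
$C{\left(T,a \right)} = - 2 T$
$F{\left(S \right)} = \frac{2 S}{-10 + S}$ ($F{\left(S \right)} = \frac{S + S}{S - 10} = \frac{2 S}{S - 10} = \frac{2 S}{-10 + S}$)
$\left(F{\left(k{\left(2,-1 \right)} \right)} - 500\right) \left(-293\right) = \left(\frac{2 \left(- 2 \cdot 2^{3}\right)}{-10 - 2 \cdot 2^{3}} - 500\right) \left(-293\right) = \left(\frac{2 \left(\left(-2\right) 8\right)}{-10 - 16} - 500\right) \left(-293\right) = \left(2 \left(-16\right) \frac{1}{-10 - 16} - 500\right) \left(-293\right) = \left(2 \left(-16\right) \frac{1}{-26} - 500\right) \left(-293\right) = \left(2 \left(-16\right) \left(- \frac{1}{26}\right) - 500\right) \left(-293\right) = \left(\frac{16}{13} - 500\right) \left(-293\right) = \left(- \frac{6484}{13}\right) \left(-293\right) = \frac{1899812}{13}$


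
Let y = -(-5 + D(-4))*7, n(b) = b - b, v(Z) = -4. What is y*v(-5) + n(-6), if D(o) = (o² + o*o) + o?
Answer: 644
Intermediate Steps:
D(o) = o + 2*o² (D(o) = (o² + o²) + o = 2*o² + o = o + 2*o²)
n(b) = 0
y = -161 (y = -(-5 - 4*(1 + 2*(-4)))*7 = -(-5 - 4*(1 - 8))*7 = -(-5 - 4*(-7))*7 = -(-5 + 28)*7 = -23*7 = -1*161 = -161)
y*v(-5) + n(-6) = -161*(-4) + 0 = 644 + 0 = 644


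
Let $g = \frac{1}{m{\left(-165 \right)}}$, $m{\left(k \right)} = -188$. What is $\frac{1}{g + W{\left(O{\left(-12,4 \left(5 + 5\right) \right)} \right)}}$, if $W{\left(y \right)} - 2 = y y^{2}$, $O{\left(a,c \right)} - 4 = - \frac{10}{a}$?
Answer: $\frac{10152}{1166533} \approx 0.0087027$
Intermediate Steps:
$O{\left(a,c \right)} = 4 - \frac{10}{a}$
$W{\left(y \right)} = 2 + y^{3}$ ($W{\left(y \right)} = 2 + y y^{2} = 2 + y^{3}$)
$g = - \frac{1}{188}$ ($g = \frac{1}{-188} = - \frac{1}{188} \approx -0.0053191$)
$\frac{1}{g + W{\left(O{\left(-12,4 \left(5 + 5\right) \right)} \right)}} = \frac{1}{- \frac{1}{188} + \left(2 + \left(4 - \frac{10}{-12}\right)^{3}\right)} = \frac{1}{- \frac{1}{188} + \left(2 + \left(4 - - \frac{5}{6}\right)^{3}\right)} = \frac{1}{- \frac{1}{188} + \left(2 + \left(4 + \frac{5}{6}\right)^{3}\right)} = \frac{1}{- \frac{1}{188} + \left(2 + \left(\frac{29}{6}\right)^{3}\right)} = \frac{1}{- \frac{1}{188} + \left(2 + \frac{24389}{216}\right)} = \frac{1}{- \frac{1}{188} + \frac{24821}{216}} = \frac{1}{\frac{1166533}{10152}} = \frac{10152}{1166533}$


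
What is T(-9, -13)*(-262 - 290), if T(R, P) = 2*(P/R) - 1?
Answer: -3128/3 ≈ -1042.7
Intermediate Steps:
T(R, P) = -1 + 2*P/R (T(R, P) = 2*P/R - 1 = -1 + 2*P/R)
T(-9, -13)*(-262 - 290) = ((-1*(-9) + 2*(-13))/(-9))*(-262 - 290) = -(9 - 26)/9*(-552) = -⅑*(-17)*(-552) = (17/9)*(-552) = -3128/3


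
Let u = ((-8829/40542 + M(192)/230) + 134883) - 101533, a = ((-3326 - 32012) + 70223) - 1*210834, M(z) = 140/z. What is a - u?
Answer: -3122624019571/14919456 ≈ -2.0930e+5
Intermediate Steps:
a = -175949 (a = (-35338 + 70223) - 210834 = 34885 - 210834 = -175949)
u = 497560655827/14919456 (u = ((-8829/40542 + (140/192)/230) + 134883) - 101533 = ((-8829*1/40542 + (140*(1/192))*(1/230)) + 134883) - 101533 = ((-2943/13514 + (35/48)*(1/230)) + 134883) - 101533 = ((-2943/13514 + 7/2208) + 134883) - 101533 = (-3201773/14919456 + 134883) - 101533 = 2012377781875/14919456 - 101533 = 497560655827/14919456 ≈ 33350.)
a - u = -175949 - 1*497560655827/14919456 = -175949 - 497560655827/14919456 = -3122624019571/14919456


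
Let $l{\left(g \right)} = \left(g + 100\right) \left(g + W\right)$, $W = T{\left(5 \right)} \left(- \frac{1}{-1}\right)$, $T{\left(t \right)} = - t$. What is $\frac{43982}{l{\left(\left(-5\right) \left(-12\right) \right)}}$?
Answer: $\frac{21991}{4400} \approx 4.998$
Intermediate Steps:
$W = -5$ ($W = \left(-1\right) 5 \left(- \frac{1}{-1}\right) = - 5 \left(\left(-1\right) \left(-1\right)\right) = \left(-5\right) 1 = -5$)
$l{\left(g \right)} = \left(-5 + g\right) \left(100 + g\right)$ ($l{\left(g \right)} = \left(g + 100\right) \left(g - 5\right) = \left(100 + g\right) \left(-5 + g\right) = \left(-5 + g\right) \left(100 + g\right)$)
$\frac{43982}{l{\left(\left(-5\right) \left(-12\right) \right)}} = \frac{43982}{-500 + \left(\left(-5\right) \left(-12\right)\right)^{2} + 95 \left(\left(-5\right) \left(-12\right)\right)} = \frac{43982}{-500 + 60^{2} + 95 \cdot 60} = \frac{43982}{-500 + 3600 + 5700} = \frac{43982}{8800} = 43982 \cdot \frac{1}{8800} = \frac{21991}{4400}$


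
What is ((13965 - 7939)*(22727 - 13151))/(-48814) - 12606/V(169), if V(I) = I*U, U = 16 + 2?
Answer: -14679490523/12374349 ≈ -1186.3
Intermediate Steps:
U = 18
V(I) = 18*I (V(I) = I*18 = 18*I)
((13965 - 7939)*(22727 - 13151))/(-48814) - 12606/V(169) = ((13965 - 7939)*(22727 - 13151))/(-48814) - 12606/(18*169) = (6026*9576)*(-1/48814) - 12606/3042 = 57704976*(-1/48814) - 12606*1/3042 = -28852488/24407 - 2101/507 = -14679490523/12374349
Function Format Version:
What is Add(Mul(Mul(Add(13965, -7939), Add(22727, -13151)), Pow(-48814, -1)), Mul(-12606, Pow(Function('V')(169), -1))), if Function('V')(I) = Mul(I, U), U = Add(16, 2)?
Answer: Rational(-14679490523, 12374349) ≈ -1186.3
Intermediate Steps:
U = 18
Function('V')(I) = Mul(18, I) (Function('V')(I) = Mul(I, 18) = Mul(18, I))
Add(Mul(Mul(Add(13965, -7939), Add(22727, -13151)), Pow(-48814, -1)), Mul(-12606, Pow(Function('V')(169), -1))) = Add(Mul(Mul(Add(13965, -7939), Add(22727, -13151)), Pow(-48814, -1)), Mul(-12606, Pow(Mul(18, 169), -1))) = Add(Mul(Mul(6026, 9576), Rational(-1, 48814)), Mul(-12606, Pow(3042, -1))) = Add(Mul(57704976, Rational(-1, 48814)), Mul(-12606, Rational(1, 3042))) = Add(Rational(-28852488, 24407), Rational(-2101, 507)) = Rational(-14679490523, 12374349)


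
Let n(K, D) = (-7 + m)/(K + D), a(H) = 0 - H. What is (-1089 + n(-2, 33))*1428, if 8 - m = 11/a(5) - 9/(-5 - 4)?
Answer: -241023552/155 ≈ -1.5550e+6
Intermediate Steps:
a(H) = -H
m = 46/5 (m = 8 - (11/((-1*5)) - 9/(-5 - 4)) = 8 - (11/(-5) - 9/(-9)) = 8 - (11*(-⅕) - 9*(-⅑)) = 8 - (-11/5 + 1) = 8 - 1*(-6/5) = 8 + 6/5 = 46/5 ≈ 9.2000)
n(K, D) = 11/(5*(D + K)) (n(K, D) = (-7 + 46/5)/(K + D) = 11/(5*(D + K)))
(-1089 + n(-2, 33))*1428 = (-1089 + 11/(5*(33 - 2)))*1428 = (-1089 + (11/5)/31)*1428 = (-1089 + (11/5)*(1/31))*1428 = (-1089 + 11/155)*1428 = -168784/155*1428 = -241023552/155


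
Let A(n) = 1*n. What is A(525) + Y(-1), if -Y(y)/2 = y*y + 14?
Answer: 495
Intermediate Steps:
A(n) = n
Y(y) = -28 - 2*y² (Y(y) = -2*(y*y + 14) = -2*(y² + 14) = -2*(14 + y²) = -28 - 2*y²)
A(525) + Y(-1) = 525 + (-28 - 2*(-1)²) = 525 + (-28 - 2*1) = 525 + (-28 - 2) = 525 - 30 = 495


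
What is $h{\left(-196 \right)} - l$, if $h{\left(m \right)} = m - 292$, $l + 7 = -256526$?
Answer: $256045$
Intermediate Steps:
$l = -256533$ ($l = -7 - 256526 = -256533$)
$h{\left(m \right)} = -292 + m$
$h{\left(-196 \right)} - l = \left(-292 - 196\right) - -256533 = -488 + 256533 = 256045$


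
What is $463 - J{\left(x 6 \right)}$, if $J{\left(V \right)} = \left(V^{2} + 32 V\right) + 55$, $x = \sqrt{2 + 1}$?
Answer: $300 - 192 \sqrt{3} \approx -32.554$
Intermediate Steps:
$x = \sqrt{3} \approx 1.732$
$J{\left(V \right)} = 55 + V^{2} + 32 V$
$463 - J{\left(x 6 \right)} = 463 - \left(55 + \left(\sqrt{3} \cdot 6\right)^{2} + 32 \sqrt{3} \cdot 6\right) = 463 - \left(55 + \left(6 \sqrt{3}\right)^{2} + 32 \cdot 6 \sqrt{3}\right) = 463 - \left(55 + 108 + 192 \sqrt{3}\right) = 463 - \left(163 + 192 \sqrt{3}\right) = 300 - 192 \sqrt{3}$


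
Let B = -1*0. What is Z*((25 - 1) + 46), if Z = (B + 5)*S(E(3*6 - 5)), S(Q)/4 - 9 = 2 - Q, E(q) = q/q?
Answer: 14000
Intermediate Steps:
E(q) = 1
S(Q) = 44 - 4*Q (S(Q) = 36 + 4*(2 - Q) = 36 + (8 - 4*Q) = 44 - 4*Q)
B = 0
Z = 200 (Z = (0 + 5)*(44 - 4*1) = 5*(44 - 4) = 5*40 = 200)
Z*((25 - 1) + 46) = 200*((25 - 1) + 46) = 200*(24 + 46) = 200*70 = 14000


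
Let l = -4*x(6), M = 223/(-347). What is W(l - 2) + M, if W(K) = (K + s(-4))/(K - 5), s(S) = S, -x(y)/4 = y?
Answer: 11383/30883 ≈ 0.36858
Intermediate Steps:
x(y) = -4*y
M = -223/347 (M = 223*(-1/347) = -223/347 ≈ -0.64265)
l = 96 (l = -(-16)*6 = -4*(-24) = 96)
W(K) = (-4 + K)/(-5 + K) (W(K) = (K - 4)/(K - 5) = (-4 + K)/(-5 + K))
W(l - 2) + M = (-4 + (96 - 2))/(-5 + (96 - 2)) - 223/347 = (-4 + 94)/(-5 + 94) - 223/347 = 90/89 - 223/347 = 11383/30883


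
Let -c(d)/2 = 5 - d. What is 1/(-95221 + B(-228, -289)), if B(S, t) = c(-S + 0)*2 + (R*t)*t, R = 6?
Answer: 1/406797 ≈ 2.4582e-6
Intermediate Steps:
c(d) = -10 + 2*d (c(d) = -2*(5 - d) = -10 + 2*d)
B(S, t) = -20 - 4*S + 6*t² (B(S, t) = (-10 + 2*(-S + 0))*2 + (6*t)*t = (-10 + 2*(-S))*2 + 6*t² = (-10 - 2*S)*2 + 6*t² = (-20 - 4*S) + 6*t² = -20 - 4*S + 6*t²)
1/(-95221 + B(-228, -289)) = 1/(-95221 + (-20 - 4*(-228) + 6*(-289)²)) = 1/(-95221 + (-20 + 912 + 6*83521)) = 1/(-95221 + (-20 + 912 + 501126)) = 1/(-95221 + 502018) = 1/406797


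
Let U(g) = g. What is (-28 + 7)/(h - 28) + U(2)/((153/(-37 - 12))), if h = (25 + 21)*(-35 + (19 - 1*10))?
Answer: -763/1224 ≈ -0.62337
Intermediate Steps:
h = -1196 (h = 46*(-35 + (19 - 10)) = 46*(-35 + 9) = 46*(-26) = -1196)
(-28 + 7)/(h - 28) + U(2)/((153/(-37 - 12))) = (-28 + 7)/(-1196 - 28) + 2/((153/(-37 - 12))) = -21/(-1224) + 2/((153/(-49))) = -21*(-1/1224) + 2/((153*(-1/49))) = 7/408 + 2/(-153/49) = 7/408 + 2*(-49/153) = 7/408 - 98/153 = -763/1224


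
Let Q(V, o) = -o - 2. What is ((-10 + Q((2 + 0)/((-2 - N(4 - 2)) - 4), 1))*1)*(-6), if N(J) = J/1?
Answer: 78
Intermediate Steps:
N(J) = J (N(J) = J*1 = J)
Q(V, o) = -2 - o
((-10 + Q((2 + 0)/((-2 - N(4 - 2)) - 4), 1))*1)*(-6) = ((-10 + (-2 - 1*1))*1)*(-6) = ((-10 + (-2 - 1))*1)*(-6) = ((-10 - 3)*1)*(-6) = -13*1*(-6) = -13*(-6) = 78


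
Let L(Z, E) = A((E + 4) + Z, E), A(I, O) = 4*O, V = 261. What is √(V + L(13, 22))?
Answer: √349 ≈ 18.682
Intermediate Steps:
L(Z, E) = 4*E
√(V + L(13, 22)) = √(261 + 4*22) = √(261 + 88) = √349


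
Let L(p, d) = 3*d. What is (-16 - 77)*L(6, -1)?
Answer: 279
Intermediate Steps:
(-16 - 77)*L(6, -1) = (-16 - 77)*(3*(-1)) = -93*(-3) = 279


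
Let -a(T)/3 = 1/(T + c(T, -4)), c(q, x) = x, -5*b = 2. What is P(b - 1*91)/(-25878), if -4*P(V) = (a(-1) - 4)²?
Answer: 289/2587800 ≈ 0.00011168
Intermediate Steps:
b = -⅖ (b = -⅕*2 = -⅖ ≈ -0.40000)
a(T) = -3/(-4 + T) (a(T) = -3/(T - 4) = -3/(-4 + T))
P(V) = -289/100 (P(V) = -(-3/(-4 - 1) - 4)²/4 = -(-3/(-5) - 4)²/4 = -(-3*(-⅕) - 4)²/4 = -(⅗ - 4)²/4 = -(-17/5)²/4 = -¼*289/25 = -289/100)
P(b - 1*91)/(-25878) = -289/100/(-25878) = -289/100*(-1/25878) = 289/2587800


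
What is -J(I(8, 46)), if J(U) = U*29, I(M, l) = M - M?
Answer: 0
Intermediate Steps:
I(M, l) = 0
J(U) = 29*U
-J(I(8, 46)) = -29*0 = -1*0 = 0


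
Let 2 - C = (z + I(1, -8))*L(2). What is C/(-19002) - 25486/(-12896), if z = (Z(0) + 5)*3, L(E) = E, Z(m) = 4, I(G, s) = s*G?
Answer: 40395769/20420816 ≈ 1.9782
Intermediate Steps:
I(G, s) = G*s
z = 27 (z = (4 + 5)*3 = 9*3 = 27)
C = -36 (C = 2 - (27 + 1*(-8))*2 = 2 - (27 - 8)*2 = 2 - 19*2 = 2 - 1*38 = 2 - 38 = -36)
C/(-19002) - 25486/(-12896) = -36/(-19002) - 25486/(-12896) = -36*(-1/19002) - 25486*(-1/12896) = 6/3167 + 12743/6448 = 40395769/20420816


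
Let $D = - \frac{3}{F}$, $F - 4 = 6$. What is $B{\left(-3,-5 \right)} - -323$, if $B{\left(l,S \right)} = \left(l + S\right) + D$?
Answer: $\frac{3147}{10} \approx 314.7$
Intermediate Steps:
$F = 10$ ($F = 4 + 6 = 10$)
$D = - \frac{3}{10} \approx -0.3$
$B{\left(l,S \right)} = - \frac{3}{10} + S + l$ ($B{\left(l,S \right)} = \left(l + S\right) - \frac{3}{10} = \left(S + l\right) - \frac{3}{10} = - \frac{3}{10} + S + l$)
$B{\left(-3,-5 \right)} - -323 = \left(- \frac{3}{10} - 5 - 3\right) - -323 = - \frac{83}{10} + 323 = \frac{3147}{10}$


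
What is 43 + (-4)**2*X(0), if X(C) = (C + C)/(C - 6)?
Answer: 43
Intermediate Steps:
X(C) = 2*C/(-6 + C) (X(C) = (2*C)/(-6 + C) = 2*C/(-6 + C))
43 + (-4)**2*X(0) = 43 + (-4)**2*(2*0/(-6 + 0)) = 43 + 16*(2*0/(-6)) = 43 + 16*(2*0*(-1/6)) = 43 + 16*0 = 43 + 0 = 43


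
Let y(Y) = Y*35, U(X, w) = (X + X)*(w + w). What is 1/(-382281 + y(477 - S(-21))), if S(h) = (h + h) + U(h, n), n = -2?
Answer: -1/369996 ≈ -2.7027e-6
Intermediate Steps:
U(X, w) = 4*X*w (U(X, w) = (2*X)*(2*w) = 4*X*w)
S(h) = -6*h (S(h) = (h + h) + 4*h*(-2) = 2*h - 8*h = -6*h)
y(Y) = 35*Y
1/(-382281 + y(477 - S(-21))) = 1/(-382281 + 35*(477 - (-6)*(-21))) = 1/(-382281 + 35*(477 - 1*126)) = 1/(-382281 + 35*(477 - 126)) = 1/(-382281 + 35*351) = 1/(-382281 + 12285) = 1/(-369996) = -1/369996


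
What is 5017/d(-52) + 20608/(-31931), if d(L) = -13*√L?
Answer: -20608/31931 + 5017*I*√13/338 ≈ -0.64539 + 53.518*I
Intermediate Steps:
5017/d(-52) + 20608/(-31931) = 5017/((-26*I*√13)) + 20608/(-31931) = 5017/((-26*I*√13)) + 20608*(-1/31931) = 5017/((-26*I*√13)) - 20608/31931 = 5017*(I*√13/338) - 20608/31931 = 5017*I*√13/338 - 20608/31931 = -20608/31931 + 5017*I*√13/338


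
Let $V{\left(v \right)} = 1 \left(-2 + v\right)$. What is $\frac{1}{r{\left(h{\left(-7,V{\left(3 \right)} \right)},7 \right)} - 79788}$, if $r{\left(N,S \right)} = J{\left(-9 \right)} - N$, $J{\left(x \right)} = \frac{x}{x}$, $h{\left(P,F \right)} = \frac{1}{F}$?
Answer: $- \frac{1}{79788} \approx -1.2533 \cdot 10^{-5}$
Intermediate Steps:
$V{\left(v \right)} = -2 + v$
$J{\left(x \right)} = 1$
$r{\left(N,S \right)} = 1 - N$
$\frac{1}{r{\left(h{\left(-7,V{\left(3 \right)} \right)},7 \right)} - 79788} = \frac{1}{\left(1 - \frac{1}{-2 + 3}\right) - 79788} = \frac{1}{\left(1 - 1^{-1}\right) - 79788} = \frac{1}{\left(1 - 1\right) - 79788} = \frac{1}{0 - 79788} = \frac{1}{-79788} = - \frac{1}{79788}$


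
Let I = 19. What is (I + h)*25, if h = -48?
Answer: -725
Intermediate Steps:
(I + h)*25 = (19 - 48)*25 = -29*25 = -725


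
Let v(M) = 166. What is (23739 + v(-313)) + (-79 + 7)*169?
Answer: 11737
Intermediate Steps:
(23739 + v(-313)) + (-79 + 7)*169 = (23739 + 166) + (-79 + 7)*169 = 23905 - 72*169 = 23905 - 12168 = 11737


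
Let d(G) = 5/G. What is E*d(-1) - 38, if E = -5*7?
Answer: 137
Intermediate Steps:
E = -35
E*d(-1) - 38 = -175/(-1) - 38 = -175*(-1) - 38 = -35*(-5) - 38 = 175 - 38 = 137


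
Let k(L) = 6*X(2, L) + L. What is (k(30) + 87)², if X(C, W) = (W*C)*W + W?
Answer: 123143409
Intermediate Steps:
X(C, W) = W + C*W² (X(C, W) = (C*W)*W + W = C*W² + W = W + C*W²)
k(L) = L + 6*L*(1 + 2*L) (k(L) = 6*(L*(1 + 2*L)) + L = 6*L*(1 + 2*L) + L = L + 6*L*(1 + 2*L))
(k(30) + 87)² = (30*(7 + 12*30) + 87)² = (30*(7 + 360) + 87)² = (30*367 + 87)² = (11010 + 87)² = 11097² = 123143409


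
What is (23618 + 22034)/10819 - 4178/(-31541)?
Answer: 1485111514/341242079 ≈ 4.3521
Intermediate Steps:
(23618 + 22034)/10819 - 4178/(-31541) = 45652*(1/10819) - 4178*(-1/31541) = 45652/10819 + 4178/31541 = 1485111514/341242079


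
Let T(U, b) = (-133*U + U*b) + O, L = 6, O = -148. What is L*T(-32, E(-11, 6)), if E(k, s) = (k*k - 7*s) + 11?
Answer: 7368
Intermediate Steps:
E(k, s) = 11 + k² - 7*s (E(k, s) = (k² - 7*s) + 11 = 11 + k² - 7*s)
T(U, b) = -148 - 133*U + U*b (T(U, b) = (-133*U + U*b) - 148 = -148 - 133*U + U*b)
L*T(-32, E(-11, 6)) = 6*(-148 - 133*(-32) - 32*(11 + (-11)² - 7*6)) = 6*(-148 + 4256 - 32*(11 + 121 - 42)) = 6*(-148 + 4256 - 32*90) = 6*(-148 + 4256 - 2880) = 6*1228 = 7368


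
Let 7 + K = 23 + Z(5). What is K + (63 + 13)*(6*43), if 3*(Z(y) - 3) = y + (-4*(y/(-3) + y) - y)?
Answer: 176603/9 ≈ 19623.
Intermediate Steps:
Z(y) = 3 - 8*y/9 (Z(y) = 3 + (y + (-4*(y/(-3) + y) - y))/3 = 3 + (y + (-4*(y*(-⅓) + y) - y))/3 = 3 + (y + (-4*(-y/3 + y) - y))/3 = 3 + (y + (-8*y/3 - y))/3 = 3 + (y - 11*y/3)/3 = 3 + (-8*y/3)/3 = 3 - 8*y/9)
K = 131/9 (K = -7 + (23 + (3 - 8/9*5)) = -7 + (23 + (3 - 40/9)) = -7 + (23 - 13/9) = -7 + 194/9 = 131/9 ≈ 14.556)
K + (63 + 13)*(6*43) = 131/9 + (63 + 13)*(6*43) = 131/9 + 76*258 = 131/9 + 19608 = 176603/9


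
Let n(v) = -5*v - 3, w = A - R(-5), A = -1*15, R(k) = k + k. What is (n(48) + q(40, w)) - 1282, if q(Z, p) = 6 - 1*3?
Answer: -1522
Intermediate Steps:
R(k) = 2*k
A = -15
w = -5 (w = -15 - 2*(-5) = -15 - 1*(-10) = -15 + 10 = -5)
n(v) = -3 - 5*v
q(Z, p) = 3 (q(Z, p) = 6 - 3 = 3)
(n(48) + q(40, w)) - 1282 = ((-3 - 5*48) + 3) - 1282 = ((-3 - 240) + 3) - 1282 = (-243 + 3) - 1282 = -240 - 1282 = -1522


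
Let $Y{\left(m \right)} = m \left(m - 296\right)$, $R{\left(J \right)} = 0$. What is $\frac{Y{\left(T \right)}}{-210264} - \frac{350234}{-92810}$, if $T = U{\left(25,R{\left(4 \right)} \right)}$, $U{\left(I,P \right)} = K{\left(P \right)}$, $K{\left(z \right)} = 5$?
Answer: $\frac{12296106721}{3252433640} \approx 3.7806$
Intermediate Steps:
$U{\left(I,P \right)} = 5$
$T = 5$
$Y{\left(m \right)} = m \left(-296 + m\right)$ ($Y{\left(m \right)} = m \left(m - 296\right) = m \left(-296 + m\right)$)
$\frac{Y{\left(T \right)}}{-210264} - \frac{350234}{-92810} = \frac{5 \left(-296 + 5\right)}{-210264} - \frac{350234}{-92810} = 5 \left(-291\right) \left(- \frac{1}{210264}\right) - - \frac{175117}{46405} = \left(-1455\right) \left(- \frac{1}{210264}\right) + \frac{175117}{46405} = \frac{485}{70088} + \frac{175117}{46405} = \frac{12296106721}{3252433640}$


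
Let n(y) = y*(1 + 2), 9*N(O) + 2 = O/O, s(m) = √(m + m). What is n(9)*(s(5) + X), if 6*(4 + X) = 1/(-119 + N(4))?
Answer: -231633/2144 + 27*√10 ≈ -22.656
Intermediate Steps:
s(m) = √2*√m (s(m) = √(2*m) = √2*√m)
N(O) = -⅑ (N(O) = -2/9 + (O/O)/9 = -2/9 + (⅑)*1 = -2/9 + ⅑ = -⅑)
X = -8579/2144 (X = -4 + 1/(6*(-119 - ⅑)) = -4 + 1/(6*(-1072/9)) = -4 + (⅙)*(-9/1072) = -4 - 3/2144 = -8579/2144 ≈ -4.0014)
n(y) = 3*y (n(y) = y*3 = 3*y)
n(9)*(s(5) + X) = (3*9)*(√2*√5 - 8579/2144) = 27*(√10 - 8579/2144) = 27*(-8579/2144 + √10) = -231633/2144 + 27*√10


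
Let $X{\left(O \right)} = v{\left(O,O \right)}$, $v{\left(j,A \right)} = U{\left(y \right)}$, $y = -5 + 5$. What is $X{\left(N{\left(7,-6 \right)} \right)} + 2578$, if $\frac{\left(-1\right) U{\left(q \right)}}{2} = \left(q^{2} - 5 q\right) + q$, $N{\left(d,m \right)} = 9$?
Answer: $2578$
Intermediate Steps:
$y = 0$
$U{\left(q \right)} = - 2 q^{2} + 8 q$ ($U{\left(q \right)} = - 2 \left(\left(q^{2} - 5 q\right) + q\right) = - 2 \left(q^{2} - 4 q\right) = - 2 q^{2} + 8 q$)
$v{\left(j,A \right)} = 0$ ($v{\left(j,A \right)} = 2 \cdot 0 \left(4 - 0\right) = 2 \cdot 0 \left(4 + 0\right) = 2 \cdot 0 \cdot 4 = 0$)
$X{\left(O \right)} = 0$
$X{\left(N{\left(7,-6 \right)} \right)} + 2578 = 0 + 2578 = 2578$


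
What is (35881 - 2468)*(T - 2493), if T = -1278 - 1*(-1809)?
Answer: -65556306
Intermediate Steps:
T = 531 (T = -1278 + 1809 = 531)
(35881 - 2468)*(T - 2493) = (35881 - 2468)*(531 - 2493) = 33413*(-1962) = -65556306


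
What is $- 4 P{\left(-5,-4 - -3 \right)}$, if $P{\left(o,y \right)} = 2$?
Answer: $-8$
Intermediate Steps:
$- 4 P{\left(-5,-4 - -3 \right)} = \left(-4\right) 2 = -8$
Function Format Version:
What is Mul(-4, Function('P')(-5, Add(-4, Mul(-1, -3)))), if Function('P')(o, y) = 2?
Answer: -8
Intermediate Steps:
Mul(-4, Function('P')(-5, Add(-4, Mul(-1, -3)))) = Mul(-4, 2) = -8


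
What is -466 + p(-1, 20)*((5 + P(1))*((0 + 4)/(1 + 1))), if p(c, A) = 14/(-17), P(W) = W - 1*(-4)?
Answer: -8202/17 ≈ -482.47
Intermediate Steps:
P(W) = 4 + W (P(W) = W + 4 = 4 + W)
p(c, A) = -14/17 (p(c, A) = 14*(-1/17) = -14/17)
-466 + p(-1, 20)*((5 + P(1))*((0 + 4)/(1 + 1))) = -466 - 14*(5 + (4 + 1))*(0 + 4)/(1 + 1)/17 = -466 - 14*(5 + 5)*4/2/17 = -466 - 140*4*(½)/17 = -466 - 140*2/17 = -466 - 14/17*20 = -466 - 280/17 = -8202/17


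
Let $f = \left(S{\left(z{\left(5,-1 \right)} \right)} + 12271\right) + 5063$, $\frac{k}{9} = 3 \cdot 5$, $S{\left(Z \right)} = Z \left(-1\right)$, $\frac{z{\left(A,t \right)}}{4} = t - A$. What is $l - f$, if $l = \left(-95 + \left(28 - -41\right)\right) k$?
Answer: $-20868$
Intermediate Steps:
$z{\left(A,t \right)} = - 4 A + 4 t$ ($z{\left(A,t \right)} = 4 \left(t - A\right) = - 4 A + 4 t$)
$S{\left(Z \right)} = - Z$
$k = 135$ ($k = 9 \cdot 3 \cdot 5 = 9 \cdot 15 = 135$)
$f = 17358$ ($f = \left(- (\left(-4\right) 5 + 4 \left(-1\right)) + 12271\right) + 5063 = \left(- (-20 - 4) + 12271\right) + 5063 = \left(\left(-1\right) \left(-24\right) + 12271\right) + 5063 = \left(24 + 12271\right) + 5063 = 12295 + 5063 = 17358$)
$l = -3510$ ($l = \left(-95 + \left(28 - -41\right)\right) 135 = \left(-95 + \left(28 + 41\right)\right) 135 = \left(-95 + 69\right) 135 = \left(-26\right) 135 = -3510$)
$l - f = -3510 - 17358 = -20868$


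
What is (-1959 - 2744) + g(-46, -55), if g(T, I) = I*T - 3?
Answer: -2176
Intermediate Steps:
g(T, I) = -3 + I*T
(-1959 - 2744) + g(-46, -55) = (-1959 - 2744) + (-3 - 55*(-46)) = -4703 + (-3 + 2530) = -4703 + 2527 = -2176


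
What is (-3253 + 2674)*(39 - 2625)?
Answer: 1497294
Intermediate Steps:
(-3253 + 2674)*(39 - 2625) = -579*(-2586) = 1497294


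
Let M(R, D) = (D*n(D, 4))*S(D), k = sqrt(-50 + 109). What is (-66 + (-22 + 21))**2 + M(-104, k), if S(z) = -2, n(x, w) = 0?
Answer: 4489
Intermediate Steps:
k = sqrt(59) ≈ 7.6811
M(R, D) = 0 (M(R, D) = (D*0)*(-2) = 0*(-2) = 0)
(-66 + (-22 + 21))**2 + M(-104, k) = (-66 + (-22 + 21))**2 + 0 = (-66 - 1)**2 + 0 = (-67)**2 + 0 = 4489 + 0 = 4489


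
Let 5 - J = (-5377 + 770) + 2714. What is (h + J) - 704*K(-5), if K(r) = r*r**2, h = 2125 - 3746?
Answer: 88277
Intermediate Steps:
h = -1621
K(r) = r**3
J = 1898 (J = 5 - ((-5377 + 770) + 2714) = 5 - (-4607 + 2714) = 5 - 1*(-1893) = 5 + 1893 = 1898)
(h + J) - 704*K(-5) = (-1621 + 1898) - 704*(-5)**3 = 277 - 704*(-125) = 277 + 88000 = 88277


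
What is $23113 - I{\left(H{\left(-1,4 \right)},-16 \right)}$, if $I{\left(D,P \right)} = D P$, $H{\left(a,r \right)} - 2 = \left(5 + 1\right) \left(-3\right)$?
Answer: $22857$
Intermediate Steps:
$H{\left(a,r \right)} = -16$ ($H{\left(a,r \right)} = 2 + \left(5 + 1\right) \left(-3\right) = 2 + 6 \left(-3\right) = 2 - 18 = -16$)
$23113 - I{\left(H{\left(-1,4 \right)},-16 \right)} = 23113 - \left(-16\right) \left(-16\right) = 23113 - 256 = 22857$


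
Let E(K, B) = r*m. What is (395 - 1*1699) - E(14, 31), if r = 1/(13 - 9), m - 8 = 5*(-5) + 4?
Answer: -5203/4 ≈ -1300.8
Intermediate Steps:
m = -13 (m = 8 + (5*(-5) + 4) = 8 + (-25 + 4) = 8 - 21 = -13)
r = 1/4 ≈ 0.25000
E(K, B) = -13/4 (E(K, B) = (1/4)*(-13) = -13/4)
(395 - 1*1699) - E(14, 31) = (395 - 1*1699) - 1*(-13/4) = (395 - 1699) + 13/4 = -1304 + 13/4 = -5203/4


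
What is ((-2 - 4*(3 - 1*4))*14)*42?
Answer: 1176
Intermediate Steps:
((-2 - 4*(3 - 1*4))*14)*42 = ((-2 - 4*(3 - 4))*14)*42 = ((-2 - 4*(-1))*14)*42 = ((-2 + 4)*14)*42 = (2*14)*42 = 28*42 = 1176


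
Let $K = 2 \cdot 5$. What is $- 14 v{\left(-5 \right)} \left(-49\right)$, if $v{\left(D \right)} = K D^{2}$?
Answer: $171500$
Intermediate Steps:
$K = 10$
$v{\left(D \right)} = 10 D^{2}$
$- 14 v{\left(-5 \right)} \left(-49\right) = - 14 \cdot 10 \left(-5\right)^{2} \left(-49\right) = - 14 \cdot 10 \cdot 25 \left(-49\right) = \left(-14\right) 250 \left(-49\right) = \left(-3500\right) \left(-49\right) = 171500$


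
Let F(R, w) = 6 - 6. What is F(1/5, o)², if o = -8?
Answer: 0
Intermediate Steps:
F(R, w) = 0
F(1/5, o)² = 0² = 0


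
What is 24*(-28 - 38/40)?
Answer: -3474/5 ≈ -694.80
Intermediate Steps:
24*(-28 - 38/40) = 24*(-28 - 38*1/40) = 24*(-28 - 19/20) = 24*(-579/20) = -3474/5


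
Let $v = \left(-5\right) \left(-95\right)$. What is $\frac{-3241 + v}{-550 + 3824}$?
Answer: $- \frac{1383}{1637} \approx -0.84484$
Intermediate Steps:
$v = 475$
$\frac{-3241 + v}{-550 + 3824} = \frac{-3241 + 475}{-550 + 3824} = - \frac{2766}{3274} = \left(-2766\right) \frac{1}{3274} = - \frac{1383}{1637}$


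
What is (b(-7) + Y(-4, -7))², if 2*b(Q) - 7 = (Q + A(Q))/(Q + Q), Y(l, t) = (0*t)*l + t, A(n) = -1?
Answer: 2025/196 ≈ 10.332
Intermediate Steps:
Y(l, t) = t (Y(l, t) = 0*l + t = 0 + t = t)
b(Q) = 7/2 + (-1 + Q)/(4*Q) (b(Q) = 7/2 + ((Q - 1)/(Q + Q))/2 = 7/2 + ((-1 + Q)/((2*Q)))/2 = 7/2 + ((-1 + Q)*(1/(2*Q)))/2 = 7/2 + ((-1 + Q)/(2*Q))/2 = 7/2 + (-1 + Q)/(4*Q))
(b(-7) + Y(-4, -7))² = ((¼)*(-1 + 15*(-7))/(-7) - 7)² = ((¼)*(-⅐)*(-1 - 105) - 7)² = ((¼)*(-⅐)*(-106) - 7)² = (53/14 - 7)² = (-45/14)² = 2025/196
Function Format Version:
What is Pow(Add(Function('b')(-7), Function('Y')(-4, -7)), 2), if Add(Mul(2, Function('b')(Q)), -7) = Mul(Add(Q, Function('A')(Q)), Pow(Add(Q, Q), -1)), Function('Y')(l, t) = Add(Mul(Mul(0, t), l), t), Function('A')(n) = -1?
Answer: Rational(2025, 196) ≈ 10.332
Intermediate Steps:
Function('Y')(l, t) = t (Function('Y')(l, t) = Add(Mul(0, l), t) = Add(0, t) = t)
Function('b')(Q) = Add(Rational(7, 2), Mul(Rational(1, 4), Pow(Q, -1), Add(-1, Q))) (Function('b')(Q) = Add(Rational(7, 2), Mul(Rational(1, 2), Mul(Add(Q, -1), Pow(Add(Q, Q), -1)))) = Add(Rational(7, 2), Mul(Rational(1, 2), Mul(Add(-1, Q), Pow(Mul(2, Q), -1)))) = Add(Rational(7, 2), Mul(Rational(1, 2), Mul(Add(-1, Q), Mul(Rational(1, 2), Pow(Q, -1))))) = Add(Rational(7, 2), Mul(Rational(1, 2), Mul(Rational(1, 2), Pow(Q, -1), Add(-1, Q)))) = Add(Rational(7, 2), Mul(Rational(1, 4), Pow(Q, -1), Add(-1, Q))))
Pow(Add(Function('b')(-7), Function('Y')(-4, -7)), 2) = Pow(Add(Mul(Rational(1, 4), Pow(-7, -1), Add(-1, Mul(15, -7))), -7), 2) = Pow(Add(Mul(Rational(1, 4), Rational(-1, 7), Add(-1, -105)), -7), 2) = Pow(Add(Mul(Rational(1, 4), Rational(-1, 7), -106), -7), 2) = Pow(Add(Rational(53, 14), -7), 2) = Pow(Rational(-45, 14), 2) = Rational(2025, 196)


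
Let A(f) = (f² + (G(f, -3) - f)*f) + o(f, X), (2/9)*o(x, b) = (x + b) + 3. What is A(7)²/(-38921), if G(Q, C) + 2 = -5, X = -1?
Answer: -289/155684 ≈ -0.0018563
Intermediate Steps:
G(Q, C) = -7 (G(Q, C) = -2 - 5 = -7)
o(x, b) = 27/2 + 9*b/2 + 9*x/2 (o(x, b) = 9*((x + b) + 3)/2 = 9*((b + x) + 3)/2 = 9*(3 + b + x)/2 = 27/2 + 9*b/2 + 9*x/2)
A(f) = 9 + f² + 9*f/2 + f*(-7 - f) (A(f) = (f² + (-7 - f)*f) + (27/2 + (9/2)*(-1) + 9*f/2) = (f² + f*(-7 - f)) + (27/2 - 9/2 + 9*f/2) = (f² + f*(-7 - f)) + (9 + 9*f/2) = 9 + f² + 9*f/2 + f*(-7 - f))
A(7)²/(-38921) = (9 - 5/2*7)²/(-38921) = (9 - 35/2)²*(-1/38921) = (-17/2)²*(-1/38921) = (289/4)*(-1/38921) = -289/155684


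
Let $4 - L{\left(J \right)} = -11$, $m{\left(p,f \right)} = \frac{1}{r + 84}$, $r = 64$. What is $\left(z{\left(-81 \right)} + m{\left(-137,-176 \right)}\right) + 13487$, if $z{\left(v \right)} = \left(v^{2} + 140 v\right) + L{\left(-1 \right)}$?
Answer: $\frac{1291005}{148} \approx 8723.0$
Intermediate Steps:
$m{\left(p,f \right)} = \frac{1}{148}$ ($m{\left(p,f \right)} = \frac{1}{64 + 84} = \frac{1}{148}$)
$L{\left(J \right)} = 15$ ($L{\left(J \right)} = 4 - -11 = 4 + 11 = 15$)
$z{\left(v \right)} = 15 + v^{2} + 140 v$ ($z{\left(v \right)} = \left(v^{2} + 140 v\right) + 15 = 15 + v^{2} + 140 v$)
$\left(z{\left(-81 \right)} + m{\left(-137,-176 \right)}\right) + 13487 = \left(\left(15 + \left(-81\right)^{2} + 140 \left(-81\right)\right) + \frac{1}{148}\right) + 13487 = \left(\left(15 + 6561 - 11340\right) + \frac{1}{148}\right) + 13487 = \left(-4764 + \frac{1}{148}\right) + 13487 = - \frac{705071}{148} + 13487 = \frac{1291005}{148}$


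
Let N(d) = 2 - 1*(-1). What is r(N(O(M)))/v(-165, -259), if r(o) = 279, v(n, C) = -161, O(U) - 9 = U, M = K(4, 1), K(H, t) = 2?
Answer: -279/161 ≈ -1.7329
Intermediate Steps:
M = 2
O(U) = 9 + U
N(d) = 3 (N(d) = 2 + 1 = 3)
r(N(O(M)))/v(-165, -259) = 279/(-161) = 279*(-1/161) = -279/161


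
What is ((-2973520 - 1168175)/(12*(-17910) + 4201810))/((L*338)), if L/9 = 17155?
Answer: -276113/13870525864260 ≈ -1.9906e-8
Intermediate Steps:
L = 154395 (L = 9*17155 = 154395)
((-2973520 - 1168175)/(12*(-17910) + 4201810))/((L*338)) = ((-2973520 - 1168175)/(12*(-17910) + 4201810))/((154395*338)) = -4141695/(-214920 + 4201810)/52185510 = -4141695/3986890*(1/52185510) = -4141695*1/3986890*(1/52185510) = -828339/797378*1/52185510 = -276113/13870525864260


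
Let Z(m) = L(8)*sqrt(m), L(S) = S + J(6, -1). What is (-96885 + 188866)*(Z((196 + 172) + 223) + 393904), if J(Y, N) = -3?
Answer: 36231683824 + 459905*sqrt(591) ≈ 3.6243e+10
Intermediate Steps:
L(S) = -3 + S (L(S) = S - 3 = -3 + S)
Z(m) = 5*sqrt(m) (Z(m) = (-3 + 8)*sqrt(m) = 5*sqrt(m))
(-96885 + 188866)*(Z((196 + 172) + 223) + 393904) = (-96885 + 188866)*(5*sqrt((196 + 172) + 223) + 393904) = 91981*(5*sqrt(368 + 223) + 393904) = 91981*(5*sqrt(591) + 393904) = 91981*(393904 + 5*sqrt(591)) = 36231683824 + 459905*sqrt(591)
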